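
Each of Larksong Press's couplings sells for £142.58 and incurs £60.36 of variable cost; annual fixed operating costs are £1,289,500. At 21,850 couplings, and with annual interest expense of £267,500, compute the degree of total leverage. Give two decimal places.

Total contribution margin = 21,850 × £82.22 = £1,796,507.00.
Operating income = contribution − fixed costs = £1,796,507.00 − £1,289,500 = £507,007.00. Interest = £267,500.00.
DOL = £1,796,507.00 ÷ £507,007.00 = 3.5434; DFL = £507,007.00 ÷ £239,507.00 = 2.1169.
DCL = DOL × DFL = 3.5434 × 2.1169 = 7.5010.

7.50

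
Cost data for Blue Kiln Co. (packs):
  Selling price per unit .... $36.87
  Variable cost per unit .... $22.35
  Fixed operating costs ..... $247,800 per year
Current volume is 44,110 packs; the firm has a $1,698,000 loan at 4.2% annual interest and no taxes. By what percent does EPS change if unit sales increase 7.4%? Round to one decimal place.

+14.7%

Contribution at this volume is 44,110 × $14.52 = $640,477.20.
Operating income = contribution − fixed costs = $640,477.20 − $247,800 = $392,677.20.
After interest of $71,316.00, pre-tax earnings = $321,361.20.
Degree of combined leverage = contribution ÷ (EBIT − I) = $640,477.20 ÷ $321,361.20 = 1.9930.
EPS therefore changes by 1.9930 × (+7.4%) = +14.7%.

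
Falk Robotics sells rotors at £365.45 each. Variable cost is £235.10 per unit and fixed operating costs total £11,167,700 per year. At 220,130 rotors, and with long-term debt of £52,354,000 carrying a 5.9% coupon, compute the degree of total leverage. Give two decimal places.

1.99

Total contribution margin = 220,130 × £130.35 = £28,693,945.50.
Subtracting fixed costs: EBIT = £28,693,945.50 − £11,167,700 = £17,526,245.50. Interest = £3,088,886.00.
DOL = £28,693,945.50 ÷ £17,526,245.50 = 1.6372; DFL = £17,526,245.50 ÷ £14,437,359.50 = 1.2140.
Combined leverage = 1.6372 × 1.2140 = 1.9876.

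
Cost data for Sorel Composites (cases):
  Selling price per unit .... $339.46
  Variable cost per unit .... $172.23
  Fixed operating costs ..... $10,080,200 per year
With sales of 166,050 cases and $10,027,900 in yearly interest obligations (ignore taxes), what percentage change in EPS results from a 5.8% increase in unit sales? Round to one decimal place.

+21.0%

At 166,050 units, contribution = 166,050 × $167.23 = $27,768,541.50.
EBIT = $27,768,541.50 − $10,080,200 = $17,688,341.50.
After interest of $10,027,900.00, pre-tax earnings = $7,660,441.50.
DCL = total CM / (EBIT − I) = $27,768,541.50 / $7,660,441.50 = 3.6249.
%ΔEPS = DCL × %ΔSales = 3.6249 × +5.8% = +21.0%.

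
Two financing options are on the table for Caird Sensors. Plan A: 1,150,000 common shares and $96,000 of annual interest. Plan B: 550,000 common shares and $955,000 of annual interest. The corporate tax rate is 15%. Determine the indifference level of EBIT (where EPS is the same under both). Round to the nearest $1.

$1,742,417

At indifference, (EBIT − 96,000)(1 − t)/1,150,000 = (EBIT − 955,000)(1 − t)/550,000.
Cancelling (1 − t) and cross-multiplying: 550,000·(EBIT − 96,000) = 1,150,000·(EBIT − 955,000).
EBIT × (1,150,000 − 550,000) = 955,000 × 1,150,000 − 96,000 × 550,000 = 1,045,450,000,000, so EBIT = 1,045,450,000,000 ÷ 600,000 = 1,742,416.67.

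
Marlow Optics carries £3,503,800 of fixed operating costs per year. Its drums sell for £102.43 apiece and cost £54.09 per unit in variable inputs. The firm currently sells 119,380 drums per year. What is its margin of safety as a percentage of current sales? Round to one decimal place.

39.3%

Each unit contributes £102.43 − £54.09 = £48.34. Break-even units = £3,503,800 ÷ £48.34 = 72,482.42; break-even revenue = 72,482.42 × £102.43 = £7,424,373.89.
Current sales = 119,380 × £102.43 = £12,228,093.40.
Margin of safety = (£12,228,093.40 − £7,424,373.89) ÷ £12,228,093.40 = 39.3%.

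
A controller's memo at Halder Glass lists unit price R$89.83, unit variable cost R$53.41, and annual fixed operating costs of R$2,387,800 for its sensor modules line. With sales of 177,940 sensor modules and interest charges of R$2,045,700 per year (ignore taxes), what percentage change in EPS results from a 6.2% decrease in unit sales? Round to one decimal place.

-19.6%

At 177,940 units, contribution = 177,940 × R$36.42 = R$6,480,574.80.
Subtracting fixed costs: EBIT = R$6,480,574.80 − R$2,387,800 = R$4,092,774.80.
Interest = R$2,045,700.00, so EBIT − I = R$2,047,074.80.
DCL = total CM / (EBIT − I) = R$6,480,574.80 / R$2,047,074.80 = 3.1658.
EPS therefore changes by 3.1658 × (-6.2%) = -19.6%.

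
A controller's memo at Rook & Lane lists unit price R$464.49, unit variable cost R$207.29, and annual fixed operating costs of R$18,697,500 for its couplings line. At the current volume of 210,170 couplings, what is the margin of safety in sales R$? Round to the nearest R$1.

Contribution margin per unit = R$464.49 − R$207.29 = R$257.20. Break-even units = R$18,697,500 ÷ R$257.20 = 72,696.35; break-even revenue = 72,696.35 × R$464.49 = R$33,766,725.41.
Actual sales revenue = 210,170 × R$464.49 = R$97,621,863.30.
Margin of safety = R$97,621,863.30 − R$33,766,725.41 = R$63,855,138.

R$63,855,138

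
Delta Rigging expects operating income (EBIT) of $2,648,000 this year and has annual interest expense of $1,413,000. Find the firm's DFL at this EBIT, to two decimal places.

2.14

Annual interest charges come to $1,413,000.00.
DFL = EBIT ÷ (EBIT − I) = $2,648,000 ÷ ($2,648,000 − $1,413,000.00) = $2,648,000 ÷ $1,235,000.00 = 2.1441.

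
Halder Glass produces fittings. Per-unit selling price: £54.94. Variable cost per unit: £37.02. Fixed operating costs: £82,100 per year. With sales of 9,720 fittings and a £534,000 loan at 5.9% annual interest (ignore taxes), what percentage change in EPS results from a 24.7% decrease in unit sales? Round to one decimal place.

-71.0%

At 9,720 units, contribution = 9,720 × £17.92 = £174,182.40.
Subtracting fixed costs: EBIT = £174,182.40 − £82,100 = £92,082.40.
Interest = £31,506.00, so EBIT − I = £60,576.40.
Degree of combined leverage = contribution ÷ (EBIT − I) = £174,182.40 ÷ £60,576.40 = 2.8754.
%ΔEPS = DCL × %ΔSales = 2.8754 × -24.7% = -71.0%.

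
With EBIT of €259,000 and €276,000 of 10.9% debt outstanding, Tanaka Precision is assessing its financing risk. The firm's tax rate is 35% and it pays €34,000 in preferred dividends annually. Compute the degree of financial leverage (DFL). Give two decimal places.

1.47

Annual interest charges come to €30,084.00.
Pre-tax preferred-dividend burden = €34,000 ÷ (1 − 0.35) = €52,307.69.
DFL = EBIT ÷ [EBIT − I − D_p/(1−t)] = €259,000 ÷ [€259,000 − €30,084.00 − €52,307.69] = €259,000 ÷ €176,608.31 = 1.4665.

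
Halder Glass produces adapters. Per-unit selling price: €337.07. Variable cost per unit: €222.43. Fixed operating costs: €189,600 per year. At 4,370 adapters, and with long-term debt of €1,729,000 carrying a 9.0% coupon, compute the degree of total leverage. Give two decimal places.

Contribution at this volume is 4,370 × €114.64 = €500,976.80.
EBIT = €500,976.80 − €189,600 = €311,376.80. Interest = €155,610.00.
DOL = €500,976.80 ÷ €311,376.80 = 1.6089; DFL = €311,376.80 ÷ €155,766.80 = 1.9990.
Combined leverage = 1.6089 × 1.9990 = 3.2162.

3.22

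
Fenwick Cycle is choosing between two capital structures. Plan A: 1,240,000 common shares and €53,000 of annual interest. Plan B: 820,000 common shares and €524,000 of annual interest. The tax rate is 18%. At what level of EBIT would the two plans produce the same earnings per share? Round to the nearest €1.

Set EPS_A = EPS_B: (EBIT − €53,000)(1 − 0.18) ÷ 1,240,000 = (EBIT − €524,000)(1 − 0.18) ÷ 820,000.
Cancelling (1 − t) and cross-multiplying: 820,000·(EBIT − 53,000) = 1,240,000·(EBIT − 524,000).
EBIT × (1,240,000 − 820,000) = 524,000 × 1,240,000 − 53,000 × 820,000 = 606,300,000,000, so EBIT = 606,300,000,000 ÷ 420,000 = 1,443,571.43.

€1,443,571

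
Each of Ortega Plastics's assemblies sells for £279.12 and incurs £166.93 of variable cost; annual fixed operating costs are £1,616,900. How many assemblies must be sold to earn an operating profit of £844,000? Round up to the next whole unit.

Each unit contributes £279.12 − £166.93 = £112.19.
Need Q such that Q × £112.19 − £1,616,900 = £844,000, i.e. Q = £2,460,900 / £112.19 = 21,935.11 → 21,936.

21,936 assemblies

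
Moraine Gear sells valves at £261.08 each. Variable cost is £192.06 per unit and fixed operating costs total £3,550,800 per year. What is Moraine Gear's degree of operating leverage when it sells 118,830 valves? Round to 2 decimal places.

1.76

Total contribution margin = 118,830 × £69.02 = £8,201,646.60.
Operating income = contribution − fixed costs = £8,201,646.60 − £3,550,800 = £4,650,846.60.
DOL = contribution ÷ EBIT = £8,201,646.60 ÷ £4,650,846.60 = 1.7635.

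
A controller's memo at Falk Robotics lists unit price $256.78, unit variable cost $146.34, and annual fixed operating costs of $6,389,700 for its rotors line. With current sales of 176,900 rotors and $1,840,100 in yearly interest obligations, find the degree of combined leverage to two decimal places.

1.73

At 176,900 units, contribution = 176,900 × $110.44 = $19,536,836.00.
EBIT = $19,536,836.00 − $6,389,700 = $13,147,136.00. Interest = $1,840,100.00.
DOL = $19,536,836.00 ÷ $13,147,136.00 = 1.4860; DFL = $13,147,136.00 ÷ $11,307,036.00 = 1.1627.
DCL = DOL × DFL = 1.4860 × 1.1627 = 1.7278.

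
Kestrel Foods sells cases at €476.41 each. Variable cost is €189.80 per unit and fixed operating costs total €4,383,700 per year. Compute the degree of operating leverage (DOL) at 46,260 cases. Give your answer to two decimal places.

At 46,260 units, contribution = 46,260 × €286.61 = €13,258,578.60.
Operating income = contribution − fixed costs = €13,258,578.60 − €4,383,700 = €8,874,878.60.
Degree of operating leverage = €13,258,578.60 / €8,874,878.60 = 1.4939.

1.49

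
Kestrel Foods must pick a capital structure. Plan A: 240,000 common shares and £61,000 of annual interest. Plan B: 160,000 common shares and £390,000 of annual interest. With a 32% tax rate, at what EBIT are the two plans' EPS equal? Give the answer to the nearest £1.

Set EPS_A = EPS_B: (EBIT − £61,000)(1 − 0.32) ÷ 240,000 = (EBIT − £390,000)(1 − 0.32) ÷ 160,000.
The (1 − t) factor cancels: (EBIT − 61,000) × 160,000 = (EBIT − 390,000) × 240,000.
EBIT × (240,000 − 160,000) = 390,000 × 240,000 − 61,000 × 160,000 = 83,840,000,000, so EBIT = 83,840,000,000 ÷ 80,000 = 1,048,000.00.

£1,048,000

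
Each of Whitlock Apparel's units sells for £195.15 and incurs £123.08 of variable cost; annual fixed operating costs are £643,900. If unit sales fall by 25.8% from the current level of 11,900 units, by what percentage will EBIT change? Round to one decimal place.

-103.5%

Total contribution margin = 11,900 × £72.07 = £857,633.00.
EBIT = £857,633.00 − £643,900 = £213,733.00.
So DOL = total CM / EBIT = £857,633.00 / £213,733.00 = 4.0126.
Operating income changes by 4.0126 × -25.8% = -103.5%.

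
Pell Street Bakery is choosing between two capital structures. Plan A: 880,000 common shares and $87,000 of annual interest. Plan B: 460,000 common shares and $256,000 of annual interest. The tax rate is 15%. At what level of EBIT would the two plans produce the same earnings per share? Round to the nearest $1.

$441,095

Set EPS_A = EPS_B: (EBIT − $87,000)(1 − 0.15) ÷ 880,000 = (EBIT − $256,000)(1 − 0.15) ÷ 460,000.
Cancelling (1 − t) and cross-multiplying: 460,000·(EBIT − 87,000) = 880,000·(EBIT − 256,000).
EBIT × (880,000 − 460,000) = 256,000 × 880,000 − 87,000 × 460,000 = 185,260,000,000, so EBIT = 185,260,000,000 ÷ 420,000 = 441,095.24.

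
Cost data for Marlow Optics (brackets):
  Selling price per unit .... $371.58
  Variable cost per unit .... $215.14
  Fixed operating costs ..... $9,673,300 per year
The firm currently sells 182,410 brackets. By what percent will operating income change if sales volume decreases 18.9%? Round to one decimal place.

-28.6%

At 182,410 units, contribution = 182,410 × $156.44 = $28,536,220.40.
Operating income = contribution − fixed costs = $28,536,220.40 − $9,673,300 = $18,862,920.40.
So DOL = total CM / EBIT = $28,536,220.40 / $18,862,920.40 = 1.5128.
So EBIT moves 1.5128 × (-18.9%) = -28.6%.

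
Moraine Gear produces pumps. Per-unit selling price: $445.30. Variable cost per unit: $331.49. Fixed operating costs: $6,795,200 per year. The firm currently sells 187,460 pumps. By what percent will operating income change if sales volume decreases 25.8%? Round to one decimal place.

At 187,460 units, contribution = 187,460 × $113.81 = $21,334,822.60.
Operating income = contribution − fixed costs = $21,334,822.60 − $6,795,200 = $14,539,622.60.
So DOL = total CM / EBIT = $21,334,822.60 / $14,539,622.60 = 1.4674.
%ΔEBIT = DOL × %ΔSales = 1.4674 × -25.8% = -37.9%.

-37.9%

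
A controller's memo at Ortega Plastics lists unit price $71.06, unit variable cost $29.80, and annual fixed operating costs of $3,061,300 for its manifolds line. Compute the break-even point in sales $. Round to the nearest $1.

CM per unit = $71.06 − $29.80 = $41.26; CM ratio = $41.26 / $71.06 = 0.5806.
Break-even revenue = fixed costs × price ÷ CM = $3,061,300 × $71.06 ÷ $41.26 = $5,272,321.

$5,272,321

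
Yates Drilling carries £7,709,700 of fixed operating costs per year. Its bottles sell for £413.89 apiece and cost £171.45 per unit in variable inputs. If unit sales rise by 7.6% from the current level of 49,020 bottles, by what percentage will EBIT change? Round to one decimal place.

Total contribution margin = 49,020 × £242.44 = £11,884,408.80.
Operating income = contribution − fixed costs = £11,884,408.80 − £7,709,700 = £4,174,708.80.
So DOL = total CM / EBIT = £11,884,408.80 / £4,174,708.80 = 2.8468.
%ΔEBIT = DOL × %ΔSales = 2.8468 × +7.6% = +21.6%.

+21.6%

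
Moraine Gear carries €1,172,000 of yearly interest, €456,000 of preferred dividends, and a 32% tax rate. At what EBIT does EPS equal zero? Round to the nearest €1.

€1,842,588

Preferred dividends are paid after tax, so their pre-tax equivalent is €456,000 ÷ (1 − 0.32) = €670,588.24.
Financial break-even EBIT = interest + D_p ÷ (1 − t) = €1,172,000 + €670,588.24 = €1,842,588.24.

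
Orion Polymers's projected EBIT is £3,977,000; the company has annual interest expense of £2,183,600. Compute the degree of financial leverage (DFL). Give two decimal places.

Interest = £2,183,600.00.
Degree of financial leverage = EBIT / (EBIT − interest) = £3,977,000 / £1,793,400.00 = 2.2176.

2.22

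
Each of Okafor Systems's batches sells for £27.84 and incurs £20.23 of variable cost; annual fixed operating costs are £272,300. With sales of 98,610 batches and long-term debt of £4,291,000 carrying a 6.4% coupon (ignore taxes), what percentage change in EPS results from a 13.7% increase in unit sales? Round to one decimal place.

+50.5%

At 98,610 units, contribution = 98,610 × £7.61 = £750,422.10.
Subtracting fixed costs: EBIT = £750,422.10 − £272,300 = £478,122.10.
Interest = £274,624.00, so EBIT − I = £203,498.10.
DCL = total CM / (EBIT − I) = £750,422.10 / £203,498.10 = 3.6876.
%ΔEPS = DCL × %ΔSales = 3.6876 × +13.7% = +50.5%.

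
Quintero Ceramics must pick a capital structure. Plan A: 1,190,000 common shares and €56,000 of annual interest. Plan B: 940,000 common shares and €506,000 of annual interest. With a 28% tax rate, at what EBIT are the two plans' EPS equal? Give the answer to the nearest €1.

€2,198,000

Set EPS_A = EPS_B: (EBIT − €56,000)(1 − 0.28) ÷ 1,190,000 = (EBIT − €506,000)(1 − 0.28) ÷ 940,000.
The (1 − t) factor cancels: (EBIT − 56,000) × 940,000 = (EBIT − 506,000) × 1,190,000.
Solving, EBIT = (506,000·1,190,000 − 56,000·940,000) / (1,190,000 − 940,000) = 549,500,000,000 / 250,000 = 2,198,000.00.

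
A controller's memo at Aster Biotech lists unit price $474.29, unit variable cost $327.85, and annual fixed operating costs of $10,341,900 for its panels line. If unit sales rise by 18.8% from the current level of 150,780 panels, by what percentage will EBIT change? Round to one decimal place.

Contribution at this volume is 150,780 × $146.44 = $22,080,223.20.
Operating income = contribution − fixed costs = $22,080,223.20 − $10,341,900 = $11,738,323.20.
So DOL = total CM / EBIT = $22,080,223.20 / $11,738,323.20 = 1.8810.
Operating income changes by 1.8810 × +18.8% = +35.4%.

+35.4%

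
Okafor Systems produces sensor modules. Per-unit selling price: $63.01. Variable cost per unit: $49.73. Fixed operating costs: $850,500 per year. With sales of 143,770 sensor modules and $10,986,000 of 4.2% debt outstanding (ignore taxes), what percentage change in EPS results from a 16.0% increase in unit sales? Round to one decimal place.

+51.1%

Contribution at this volume is 143,770 × $13.28 = $1,909,265.60.
Operating income = contribution − fixed costs = $1,909,265.60 − $850,500 = $1,058,765.60.
Interest = $461,412.00, so EBIT − I = $597,353.60.
DCL = total CM / (EBIT − I) = $1,909,265.60 / $597,353.60 = 3.1962.
%ΔEPS = DCL × %ΔSales = 3.1962 × +16.0% = +51.1%.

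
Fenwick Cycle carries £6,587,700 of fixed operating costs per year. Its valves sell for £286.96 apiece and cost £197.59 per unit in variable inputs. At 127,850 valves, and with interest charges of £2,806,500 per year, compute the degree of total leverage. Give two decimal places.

5.62

Total contribution margin = 127,850 × £89.37 = £11,425,954.50.
Operating income = contribution − fixed costs = £11,425,954.50 − £6,587,700 = £4,838,254.50. Interest = £2,806,500.00.
DOL = £11,425,954.50 ÷ £4,838,254.50 = 2.3616; DFL = £4,838,254.50 ÷ £2,031,754.50 = 2.3813.
DCL = DOL × DFL = 2.3616 × 2.3813 = 5.6237.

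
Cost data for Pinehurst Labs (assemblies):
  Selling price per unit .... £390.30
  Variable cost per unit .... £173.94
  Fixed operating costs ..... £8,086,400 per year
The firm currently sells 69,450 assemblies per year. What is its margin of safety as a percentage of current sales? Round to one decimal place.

Unit CM = price − variable cost = £390.30 − £173.94 = £216.36. Break-even units = £8,086,400 ÷ £216.36 = 37,374.75; break-even revenue = 37,374.75 × £390.30 = £14,587,363.28.
Actual sales revenue = 69,450 × £390.30 = £27,106,335.00.
Margin of safety = (£27,106,335.00 − £14,587,363.28) ÷ £27,106,335.00 = 46.2%.

46.2%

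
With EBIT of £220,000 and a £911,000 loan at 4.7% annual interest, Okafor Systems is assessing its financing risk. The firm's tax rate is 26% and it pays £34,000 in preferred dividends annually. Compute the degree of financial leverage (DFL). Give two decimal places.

1.68

Interest = £42,817.00.
Pre-tax preferred-dividend burden = £34,000 ÷ (1 − 0.26) = £45,945.95.
DFL = EBIT ÷ [EBIT − I − D_p/(1−t)] = £220,000 ÷ [£220,000 − £42,817.00 − £45,945.95] = £220,000 ÷ £131,237.05 = 1.6764.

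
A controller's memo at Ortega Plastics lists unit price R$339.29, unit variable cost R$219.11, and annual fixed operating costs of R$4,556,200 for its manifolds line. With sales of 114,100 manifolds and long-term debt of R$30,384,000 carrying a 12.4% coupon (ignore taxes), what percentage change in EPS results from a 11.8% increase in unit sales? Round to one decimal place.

+30.0%

Contribution at this volume is 114,100 × R$120.18 = R$13,712,538.00.
Operating income = contribution − fixed costs = R$13,712,538.00 − R$4,556,200 = R$9,156,338.00.
After interest of R$3,767,616.00, pre-tax earnings = R$5,388,722.00.
DCL = total CM / (EBIT − I) = R$13,712,538.00 / R$5,388,722.00 = 2.5447.
EPS therefore changes by 2.5447 × (+11.8%) = +30.0%.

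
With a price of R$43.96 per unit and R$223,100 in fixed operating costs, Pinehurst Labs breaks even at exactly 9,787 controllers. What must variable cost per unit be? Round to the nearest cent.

Contribution per unit must be FC / Q = R$223,100 / 9,787 = R$22.7955.
Hence VC = price − CM = R$43.96 − R$22.7955 = R$21.16.

R$21.16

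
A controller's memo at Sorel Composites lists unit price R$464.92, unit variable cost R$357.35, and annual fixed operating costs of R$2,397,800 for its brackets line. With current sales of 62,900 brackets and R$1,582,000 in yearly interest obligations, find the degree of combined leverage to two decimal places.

Contribution at this volume is 62,900 × R$107.57 = R$6,766,153.00.
Subtracting fixed costs: EBIT = R$6,766,153.00 − R$2,397,800 = R$4,368,353.00. Interest = R$1,582,000.00, so EBIT − I = R$2,786,353.00.
Degree of total leverage = total CM / (EBIT − interest) = R$6,766,153.00 / R$2,786,353.00 = 2.4283.

2.43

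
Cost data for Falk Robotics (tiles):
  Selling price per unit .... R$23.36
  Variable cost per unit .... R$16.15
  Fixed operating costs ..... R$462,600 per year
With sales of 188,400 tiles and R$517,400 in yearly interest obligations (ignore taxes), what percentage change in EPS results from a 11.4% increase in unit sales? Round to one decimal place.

Total contribution margin = 188,400 × R$7.21 = R$1,358,364.00.
Subtracting fixed costs: EBIT = R$1,358,364.00 − R$462,600 = R$895,764.00.
After interest of R$517,400.00, pre-tax earnings = R$378,364.00.
DCL = total CM / (EBIT − I) = R$1,358,364.00 / R$378,364.00 = 3.5901.
EPS therefore changes by 3.5901 × (+11.4%) = +40.9%.

+40.9%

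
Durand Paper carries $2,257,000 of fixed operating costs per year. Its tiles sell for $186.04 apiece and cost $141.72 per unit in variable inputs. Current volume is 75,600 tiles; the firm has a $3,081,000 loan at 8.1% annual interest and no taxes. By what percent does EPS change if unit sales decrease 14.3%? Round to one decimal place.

Total contribution margin = 75,600 × $44.32 = $3,350,592.00.
Subtracting fixed costs: EBIT = $3,350,592.00 − $2,257,000 = $1,093,592.00.
Interest = $249,561.00, so EBIT − I = $844,031.00.
DCL = total CM / (EBIT − I) = $3,350,592.00 / $844,031.00 = 3.9697.
%ΔEPS = DCL × %ΔSales = 3.9697 × -14.3% = -56.8%.

-56.8%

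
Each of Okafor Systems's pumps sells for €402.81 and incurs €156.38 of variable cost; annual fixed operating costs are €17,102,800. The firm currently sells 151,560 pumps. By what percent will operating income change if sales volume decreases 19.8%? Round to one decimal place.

-36.5%

Total contribution margin = 151,560 × €246.43 = €37,348,930.80.
Subtracting fixed costs: EBIT = €37,348,930.80 − €17,102,800 = €20,246,130.80.
Degree of operating leverage = €37,348,930.80 / €20,246,130.80 = 1.8447.
So EBIT moves 1.8447 × (-19.8%) = -36.5%.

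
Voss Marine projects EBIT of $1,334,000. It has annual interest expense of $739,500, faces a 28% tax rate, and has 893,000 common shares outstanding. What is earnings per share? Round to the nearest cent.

$0.48

Pre-tax income = $1,334,000 − $739,500.00 = $594,500.00.
After tax at 28%: net income = $594,500.00 × 0.72 = $428,040.00.
EPS = $428,040.00 ÷ 893,000 = $0.48.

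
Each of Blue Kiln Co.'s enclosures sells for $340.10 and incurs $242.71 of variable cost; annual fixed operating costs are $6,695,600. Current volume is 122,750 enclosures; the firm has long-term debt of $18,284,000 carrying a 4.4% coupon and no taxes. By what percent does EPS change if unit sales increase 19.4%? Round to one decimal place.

Contribution at this volume is 122,750 × $97.39 = $11,954,622.50.
EBIT = $11,954,622.50 − $6,695,600 = $5,259,022.50.
Interest = $804,496.00, so EBIT − I = $4,454,526.50.
Degree of combined leverage = contribution ÷ (EBIT − I) = $11,954,622.50 ÷ $4,454,526.50 = 2.6837.
EPS therefore changes by 2.6837 × (+19.4%) = +52.1%.

+52.1%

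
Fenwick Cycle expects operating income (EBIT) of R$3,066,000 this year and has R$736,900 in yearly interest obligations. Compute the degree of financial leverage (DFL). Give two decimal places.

Interest = R$736,900.00.
Degree of financial leverage = EBIT / (EBIT − interest) = R$3,066,000 / R$2,329,100.00 = 1.3164.

1.32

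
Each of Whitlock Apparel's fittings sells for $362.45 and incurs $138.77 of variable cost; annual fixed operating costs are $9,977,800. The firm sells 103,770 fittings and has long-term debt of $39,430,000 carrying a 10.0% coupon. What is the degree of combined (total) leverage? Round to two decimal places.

Contribution at this volume is 103,770 × $223.68 = $23,211,273.60.
EBIT = $23,211,273.60 − $9,977,800 = $13,233,473.60. Interest = $3,943,000.00.
DOL = $23,211,273.60 ÷ $13,233,473.60 = 1.7540; DFL = $13,233,473.60 ÷ $9,290,473.60 = 1.4244.
Combined leverage = 1.7540 × 1.4244 = 2.4984.

2.50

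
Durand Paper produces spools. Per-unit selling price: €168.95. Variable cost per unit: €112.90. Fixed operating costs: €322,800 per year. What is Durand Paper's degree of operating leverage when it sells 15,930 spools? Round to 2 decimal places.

1.57

Contribution at this volume is 15,930 × €56.05 = €892,876.50.
Operating income = contribution − fixed costs = €892,876.50 − €322,800 = €570,076.50.
So DOL = total CM / EBIT = €892,876.50 / €570,076.50 = 1.5662.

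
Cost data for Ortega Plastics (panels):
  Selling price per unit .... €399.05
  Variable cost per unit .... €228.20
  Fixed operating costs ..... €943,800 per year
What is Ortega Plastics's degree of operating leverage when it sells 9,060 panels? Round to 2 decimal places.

2.56

At 9,060 units, contribution = 9,060 × €170.85 = €1,547,901.00.
EBIT = €1,547,901.00 − €943,800 = €604,101.00.
Degree of operating leverage = €1,547,901.00 / €604,101.00 = 2.5623.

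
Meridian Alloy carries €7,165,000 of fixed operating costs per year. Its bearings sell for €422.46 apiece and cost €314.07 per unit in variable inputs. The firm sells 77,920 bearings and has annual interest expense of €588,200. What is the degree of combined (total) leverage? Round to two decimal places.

Total contribution margin = 77,920 × €108.39 = €8,445,748.80.
EBIT = €8,445,748.80 − €7,165,000 = €1,280,748.80. Interest = €588,200.00, so EBIT − I = €692,548.80.
Degree of total leverage = total CM / (EBIT − interest) = €8,445,748.80 / €692,548.80 = 12.1952.

12.20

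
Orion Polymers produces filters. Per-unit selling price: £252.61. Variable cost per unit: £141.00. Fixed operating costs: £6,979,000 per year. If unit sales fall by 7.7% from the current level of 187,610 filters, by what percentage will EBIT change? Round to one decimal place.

-11.5%

At 187,610 units, contribution = 187,610 × £111.61 = £20,939,152.10.
EBIT = £20,939,152.10 − £6,979,000 = £13,960,152.10.
So DOL = total CM / EBIT = £20,939,152.10 / £13,960,152.10 = 1.4999.
So EBIT moves 1.4999 × (-7.7%) = -11.5%.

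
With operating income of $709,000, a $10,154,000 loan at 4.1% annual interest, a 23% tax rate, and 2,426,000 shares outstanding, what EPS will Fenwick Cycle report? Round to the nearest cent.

Interest = $416,314.00, so EBT = $709,000 − $416,314.00 = $292,686.00.
After tax at 23%: net income = $292,686.00 × 0.77 = $225,368.22.
EPS = $225,368.22 ÷ 2,426,000 = $0.09.

$0.09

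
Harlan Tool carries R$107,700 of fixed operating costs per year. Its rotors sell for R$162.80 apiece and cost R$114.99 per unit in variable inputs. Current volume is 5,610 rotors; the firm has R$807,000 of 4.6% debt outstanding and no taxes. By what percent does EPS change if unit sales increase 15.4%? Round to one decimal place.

+33.5%

At 5,610 units, contribution = 5,610 × R$47.81 = R$268,214.10.
Subtracting fixed costs: EBIT = R$268,214.10 − R$107,700 = R$160,514.10.
Interest = R$37,122.00, so EBIT − I = R$123,392.10.
Degree of combined leverage = contribution ÷ (EBIT − I) = R$268,214.10 ÷ R$123,392.10 = 2.1737.
EPS therefore changes by 2.1737 × (+15.4%) = +33.5%.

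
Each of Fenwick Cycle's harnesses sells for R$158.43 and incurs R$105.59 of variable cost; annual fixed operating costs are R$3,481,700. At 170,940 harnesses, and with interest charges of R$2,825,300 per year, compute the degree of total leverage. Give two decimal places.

Contribution at this volume is 170,940 × R$52.84 = R$9,032,469.60.
Operating income = contribution − fixed costs = R$9,032,469.60 − R$3,481,700 = R$5,550,769.60. Interest = R$2,825,300.00.
DOL = R$9,032,469.60 ÷ R$5,550,769.60 = 1.6272; DFL = R$5,550,769.60 ÷ R$2,725,469.60 = 2.0366.
DCL = DOL × DFL = 1.6272 × 2.0366 = 3.3140.

3.31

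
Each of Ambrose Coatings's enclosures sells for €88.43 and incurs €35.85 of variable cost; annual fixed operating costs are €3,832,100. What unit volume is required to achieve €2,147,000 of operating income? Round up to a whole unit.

Unit CM = price − variable cost = €88.43 − €35.85 = €52.58.
Required volume = (fixed costs + target profit) ÷ CM = (€3,832,100 + €2,147,000) ÷ €52.58 = 113,714.34, so 113,715 enclosures.

113,715 enclosures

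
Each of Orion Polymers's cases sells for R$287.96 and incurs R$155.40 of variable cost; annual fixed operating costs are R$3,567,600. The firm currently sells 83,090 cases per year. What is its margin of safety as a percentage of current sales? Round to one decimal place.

67.6%

Unit CM = price − variable cost = R$287.96 − R$155.40 = R$132.56. Break-even units = R$3,567,600 ÷ R$132.56 = 26,913.10; break-even revenue = 26,913.10 × R$287.96 = R$7,749,895.11.
Actual sales revenue = 83,090 × R$287.96 = R$23,926,596.40.
Margin of safety = (R$23,926,596.40 − R$7,749,895.11) ÷ R$23,926,596.40 = 67.6%.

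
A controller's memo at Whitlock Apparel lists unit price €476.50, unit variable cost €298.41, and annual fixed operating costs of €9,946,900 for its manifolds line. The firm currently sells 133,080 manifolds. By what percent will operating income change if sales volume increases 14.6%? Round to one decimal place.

At 133,080 units, contribution = 133,080 × €178.09 = €23,700,217.20.
EBIT = €23,700,217.20 − €9,946,900 = €13,753,317.20.
So DOL = total CM / EBIT = €23,700,217.20 / €13,753,317.20 = 1.7232.
%ΔEBIT = DOL × %ΔSales = 1.7232 × +14.6% = +25.2%.

+25.2%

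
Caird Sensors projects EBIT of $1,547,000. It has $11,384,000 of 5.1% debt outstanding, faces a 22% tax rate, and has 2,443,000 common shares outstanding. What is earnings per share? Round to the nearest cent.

$0.31

Pre-tax income = $1,547,000 − $580,584.00 = $966,416.00.
After tax at 22%: net income = $966,416.00 × 0.78 = $753,804.48.
Per share: $753,804.48 / 2,443,000 shares = $0.31.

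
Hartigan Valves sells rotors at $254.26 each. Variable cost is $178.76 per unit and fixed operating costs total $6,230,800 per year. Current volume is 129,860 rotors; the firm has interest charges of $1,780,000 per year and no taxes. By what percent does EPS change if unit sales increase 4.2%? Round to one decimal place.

Total contribution margin = 129,860 × $75.50 = $9,804,430.00.
Subtracting fixed costs: EBIT = $9,804,430.00 − $6,230,800 = $3,573,630.00.
Interest = $1,780,000.00, so EBIT − I = $1,793,630.00.
DCL = total CM / (EBIT − I) = $9,804,430.00 / $1,793,630.00 = 5.4663.
EPS therefore changes by 5.4663 × (+4.2%) = +23.0%.

+23.0%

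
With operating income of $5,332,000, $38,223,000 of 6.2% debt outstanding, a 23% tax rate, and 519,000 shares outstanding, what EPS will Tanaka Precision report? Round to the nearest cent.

$4.39

Pre-tax income = $5,332,000 − $2,369,826.00 = $2,962,174.00.
Net income = $2,962,174.00 × (1 − 0.23) = $2,280,873.98.
Per share: $2,280,873.98 / 519,000 shares = $4.39.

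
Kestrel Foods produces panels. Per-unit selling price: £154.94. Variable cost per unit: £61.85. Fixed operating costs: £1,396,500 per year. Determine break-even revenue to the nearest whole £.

£2,324,350

CM per unit = £154.94 − £61.85 = £93.09; CM ratio = £93.09 / £154.94 = 0.6008.
Break-even revenue = fixed costs × price ÷ CM = £1,396,500 × £154.94 ÷ £93.09 = £2,324,350.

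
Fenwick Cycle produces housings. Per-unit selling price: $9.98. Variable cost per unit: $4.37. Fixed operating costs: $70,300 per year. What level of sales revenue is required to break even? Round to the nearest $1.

$125,061

Contribution margin per unit = $9.98 − $4.37 = $5.61, a CM ratio of $5.61 ÷ $9.98 = 0.5621.
Break-even revenue = fixed costs × price ÷ CM = $70,300 × $9.98 ÷ $5.61 = $125,061.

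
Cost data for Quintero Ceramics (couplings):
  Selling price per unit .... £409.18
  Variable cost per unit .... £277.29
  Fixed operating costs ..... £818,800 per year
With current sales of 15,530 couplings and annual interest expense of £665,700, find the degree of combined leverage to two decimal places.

3.63

At 15,530 units, contribution = 15,530 × £131.89 = £2,048,251.70.
Operating income = contribution − fixed costs = £2,048,251.70 − £818,800 = £1,229,451.70. Interest = £665,700.00, so EBIT − I = £563,751.70.
Degree of total leverage = total CM / (EBIT − interest) = £2,048,251.70 / £563,751.70 = 3.6333.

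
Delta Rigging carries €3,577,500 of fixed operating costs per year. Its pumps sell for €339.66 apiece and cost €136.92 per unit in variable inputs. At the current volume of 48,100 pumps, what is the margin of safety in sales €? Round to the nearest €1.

Contribution margin per unit = €339.66 − €136.92 = €202.74. Break-even units = €3,577,500 ÷ €202.74 = 17,645.75; break-even revenue = 17,645.75 × €339.66 = €5,993,556.53.
Current sales = 48,100 × €339.66 = €16,337,646.00.
Margin of safety = €16,337,646.00 − €5,993,556.53 = €10,344,089.

€10,344,089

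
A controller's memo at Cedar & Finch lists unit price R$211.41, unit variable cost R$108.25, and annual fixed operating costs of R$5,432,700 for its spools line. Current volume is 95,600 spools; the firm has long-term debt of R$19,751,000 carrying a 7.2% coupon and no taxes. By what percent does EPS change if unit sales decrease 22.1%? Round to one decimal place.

Total contribution margin = 95,600 × R$103.16 = R$9,862,096.00.
EBIT = R$9,862,096.00 − R$5,432,700 = R$4,429,396.00.
Interest = R$1,422,072.00, so EBIT − I = R$3,007,324.00.
DCL = total CM / (EBIT − I) = R$9,862,096.00 / R$3,007,324.00 = 3.2794.
%ΔEPS = DCL × %ΔSales = 3.2794 × -22.1% = -72.5%.

-72.5%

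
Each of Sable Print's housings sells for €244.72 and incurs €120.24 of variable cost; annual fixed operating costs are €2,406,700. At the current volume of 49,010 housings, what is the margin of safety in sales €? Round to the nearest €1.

Each unit contributes €244.72 − €120.24 = €124.48. Break-even units = €2,406,700 ÷ €124.48 = 19,334.03; break-even revenue = 19,334.03 × €244.72 = €4,731,423.71.
Current sales = 49,010 × €244.72 = €11,993,727.20.
Margin of safety = €11,993,727.20 − €4,731,423.71 = €7,262,303.

€7,262,303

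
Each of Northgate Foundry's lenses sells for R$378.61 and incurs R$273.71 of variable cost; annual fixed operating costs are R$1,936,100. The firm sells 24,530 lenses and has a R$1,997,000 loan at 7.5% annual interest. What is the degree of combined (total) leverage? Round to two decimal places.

At 24,530 units, contribution = 24,530 × R$104.90 = R$2,573,197.00.
EBIT = R$2,573,197.00 − R$1,936,100 = R$637,097.00. Interest = R$149,775.00, so EBIT − I = R$487,322.00.
Degree of total leverage = total CM / (EBIT − interest) = R$2,573,197.00 / R$487,322.00 = 5.2803.

5.28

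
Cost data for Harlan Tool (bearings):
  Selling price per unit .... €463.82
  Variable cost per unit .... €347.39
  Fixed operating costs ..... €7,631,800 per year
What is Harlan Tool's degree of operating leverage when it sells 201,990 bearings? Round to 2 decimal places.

Contribution at this volume is 201,990 × €116.43 = €23,517,695.70.
EBIT = €23,517,695.70 − €7,631,800 = €15,885,895.70.
DOL = contribution ÷ EBIT = €23,517,695.70 ÷ €15,885,895.70 = 1.4804.

1.48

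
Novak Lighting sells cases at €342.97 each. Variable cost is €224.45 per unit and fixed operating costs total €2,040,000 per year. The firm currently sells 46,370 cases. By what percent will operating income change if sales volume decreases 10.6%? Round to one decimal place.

At 46,370 units, contribution = 46,370 × €118.52 = €5,495,772.40.
Subtracting fixed costs: EBIT = €5,495,772.40 − €2,040,000 = €3,455,772.40.
Degree of operating leverage = €5,495,772.40 / €3,455,772.40 = 1.5903.
%ΔEBIT = DOL × %ΔSales = 1.5903 × -10.6% = -16.9%.

-16.9%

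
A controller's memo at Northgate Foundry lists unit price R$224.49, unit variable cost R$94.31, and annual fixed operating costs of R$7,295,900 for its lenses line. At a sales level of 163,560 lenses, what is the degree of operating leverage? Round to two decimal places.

Total contribution margin = 163,560 × R$130.18 = R$21,292,240.80.
Operating income = contribution − fixed costs = R$21,292,240.80 − R$7,295,900 = R$13,996,340.80.
DOL = contribution ÷ EBIT = R$21,292,240.80 ÷ R$13,996,340.80 = 1.5213.

1.52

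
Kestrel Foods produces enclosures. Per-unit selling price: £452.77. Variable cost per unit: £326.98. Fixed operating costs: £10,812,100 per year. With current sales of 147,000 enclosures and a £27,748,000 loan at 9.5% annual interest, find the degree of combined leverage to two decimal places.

3.67

Total contribution margin = 147,000 × £125.79 = £18,491,130.00.
Operating income = contribution − fixed costs = £18,491,130.00 − £10,812,100 = £7,679,030.00. Interest = £2,636,060.00, so EBIT − I = £5,042,970.00.
Degree of total leverage = total CM / (EBIT − interest) = £18,491,130.00 / £5,042,970.00 = 3.6667.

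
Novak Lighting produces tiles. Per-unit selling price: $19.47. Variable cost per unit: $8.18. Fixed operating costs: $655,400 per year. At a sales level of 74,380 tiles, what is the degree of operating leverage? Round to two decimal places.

Contribution at this volume is 74,380 × $11.29 = $839,750.20.
Subtracting fixed costs: EBIT = $839,750.20 − $655,400 = $184,350.20.
So DOL = total CM / EBIT = $839,750.20 / $184,350.20 = 4.5552.

4.56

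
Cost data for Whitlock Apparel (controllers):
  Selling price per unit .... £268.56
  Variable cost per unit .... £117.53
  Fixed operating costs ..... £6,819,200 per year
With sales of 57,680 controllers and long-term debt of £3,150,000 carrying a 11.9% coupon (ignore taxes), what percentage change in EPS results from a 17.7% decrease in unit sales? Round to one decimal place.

Total contribution margin = 57,680 × £151.03 = £8,711,410.40.
EBIT = £8,711,410.40 − £6,819,200 = £1,892,210.40.
After interest of £374,850.00, pre-tax earnings = £1,517,360.40.
DCL = total CM / (EBIT − I) = £8,711,410.40 / £1,517,360.40 = 5.7412.
EPS therefore changes by 5.7412 × (-17.7%) = -101.6%.

-101.6%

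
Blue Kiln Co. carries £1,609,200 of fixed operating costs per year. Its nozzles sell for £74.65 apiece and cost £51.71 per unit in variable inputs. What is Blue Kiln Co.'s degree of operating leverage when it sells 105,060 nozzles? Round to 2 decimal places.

Total contribution margin = 105,060 × £22.94 = £2,410,076.40.
Subtracting fixed costs: EBIT = £2,410,076.40 − £1,609,200 = £800,876.40.
So DOL = total CM / EBIT = £2,410,076.40 / £800,876.40 = 3.0093.

3.01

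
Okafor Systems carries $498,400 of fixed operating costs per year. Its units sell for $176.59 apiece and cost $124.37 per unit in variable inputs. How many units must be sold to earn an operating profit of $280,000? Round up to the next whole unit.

14,907 units

Each unit contributes $176.59 − $124.37 = $52.22.
Required volume = (fixed costs + target profit) ÷ CM = ($498,400 + $280,000) ÷ $52.22 = 14,906.17, so 14,907 units.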